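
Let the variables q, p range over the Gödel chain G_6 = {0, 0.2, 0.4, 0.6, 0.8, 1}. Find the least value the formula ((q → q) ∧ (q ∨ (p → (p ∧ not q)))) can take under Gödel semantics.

The minimum is attained at q = 0.2, p = 0.2:
  (q → q): 0.2 ≤ 0.2, so result = 1
  not q: Gödel ¬ of 0.2 = 0 (operand ≠ 0)
  (p ∧ not q) = min(0.2, 0) = 0
  (p → (p ∧ not q)): 0.2 > 0, so result = 0
  (q ∨ (p → (p ∧ not q))) = max(0.2, 0) = 0.2
  ((q → q) ∧ (q ∨ (p → (p ∧ not q)))) = min(1, 0.2) = 0.2
Checking all 36 assignments confirms none give a value below 0.20.

0.20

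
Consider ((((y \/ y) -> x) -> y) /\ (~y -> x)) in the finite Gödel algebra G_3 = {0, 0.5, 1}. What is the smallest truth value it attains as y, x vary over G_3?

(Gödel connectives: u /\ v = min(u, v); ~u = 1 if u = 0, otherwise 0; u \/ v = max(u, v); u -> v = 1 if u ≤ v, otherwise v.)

The minimum is attained at y = 0, x = 0:
  (y \/ y) = max(0, 0) = 0
  ((y \/ y) -> x): 0 ≤ 0, so result = 1
  (((y \/ y) -> x) -> y): 1 > 0, so result = 0
  ~y: Gödel ¬ of 0 = 1 (operand is 0)
  (~y -> x): 1 > 0, so result = 0
  ((((y \/ y) -> x) -> y) /\ (~y -> x)) = min(0, 0) = 0
Checking all 9 assignments confirms none give a value below 0.00.

0.00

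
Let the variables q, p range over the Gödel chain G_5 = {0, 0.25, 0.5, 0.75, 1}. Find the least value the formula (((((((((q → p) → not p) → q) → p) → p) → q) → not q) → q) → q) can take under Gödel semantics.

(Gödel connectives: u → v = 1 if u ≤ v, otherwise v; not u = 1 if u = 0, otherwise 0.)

The minimum is attained at q = 0.25, p = 0:
  (q → p): 0.25 > 0, so result = 0
  not p: Gödel ¬ of 0 = 1 (operand is 0)
  ((q → p) → not p): 0 ≤ 1, so result = 1
  (((q → p) → not p) → q): 1 > 0.25, so result = 0.25
  ((((q → p) → not p) → q) → p): 0.25 > 0, so result = 0
  (((((q → p) → not p) → q) → p) → p): 0 ≤ 0, so result = 1
  ((((((q → p) → not p) → q) → p) → p) → q): 1 > 0.25, so result = 0.25
  not q: Gödel ¬ of 0.25 = 0 (operand ≠ 0)
  (((((((q → p) → not p) → q) → p) → p) → q) → not q): 0.25 > 0, so result = 0
  ((((((((q → p) → not p) → q) → p) → p) → q) → not q) → q): 0 ≤ 0.25, so result = 1
  (((((((((q → p) → not p) → q) → p) → p) → q) → not q) → q) → q): 1 > 0.25, so result = 0.25
Checking all 25 assignments confirms none give a value below 0.25.

0.25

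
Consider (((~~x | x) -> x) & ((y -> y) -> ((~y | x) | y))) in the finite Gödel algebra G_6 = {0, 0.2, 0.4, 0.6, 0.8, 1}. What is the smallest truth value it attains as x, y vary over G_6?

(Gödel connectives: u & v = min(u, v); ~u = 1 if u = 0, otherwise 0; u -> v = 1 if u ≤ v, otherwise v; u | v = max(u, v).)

0.20

The minimum is attained at x = 0, y = 0.2:
  ~x: Gödel ¬ of 0 = 1 (operand is 0)
  ~~x: Gödel ¬ of 1 = 0 (operand ≠ 0)
  (~~x | x) = max(0, 0) = 0
  ((~~x | x) -> x): 0 ≤ 0, so result = 1
  (y -> y): 0.2 ≤ 0.2, so result = 1
  ~y: Gödel ¬ of 0.2 = 0 (operand ≠ 0)
  (~y | x) = max(0, 0) = 0
  ((~y | x) | y) = max(0, 0.2) = 0.2
  ((y -> y) -> ((~y | x) | y)): 1 > 0.2, so result = 0.2
  (((~~x | x) -> x) & ((y -> y) -> ((~y | x) | y))) = min(1, 0.2) = 0.2
Checking all 36 assignments confirms none give a value below 0.20.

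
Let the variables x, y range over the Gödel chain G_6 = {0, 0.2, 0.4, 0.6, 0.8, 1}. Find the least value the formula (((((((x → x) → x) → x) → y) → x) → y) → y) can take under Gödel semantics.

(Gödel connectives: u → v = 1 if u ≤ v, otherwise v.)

The minimum is attained at x = 0, y = 0.2:
  (x → x): 0 ≤ 0, so result = 1
  ((x → x) → x): 1 > 0, so result = 0
  (((x → x) → x) → x): 0 ≤ 0, so result = 1
  ((((x → x) → x) → x) → y): 1 > 0.2, so result = 0.2
  (((((x → x) → x) → x) → y) → x): 0.2 > 0, so result = 0
  ((((((x → x) → x) → x) → y) → x) → y): 0 ≤ 0.2, so result = 1
  (((((((x → x) → x) → x) → y) → x) → y) → y): 1 > 0.2, so result = 0.2
Checking all 36 assignments confirms none give a value below 0.20.

0.20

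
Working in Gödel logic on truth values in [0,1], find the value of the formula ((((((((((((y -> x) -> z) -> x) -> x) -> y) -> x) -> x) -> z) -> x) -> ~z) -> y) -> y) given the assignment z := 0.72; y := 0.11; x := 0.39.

0.11

(y -> x): 0.11 ≤ 0.39, so result = 1
((y -> x) -> z): 1 > 0.72, so result = 0.72
(((y -> x) -> z) -> x): 0.72 > 0.39, so result = 0.39
((((y -> x) -> z) -> x) -> x): 0.39 ≤ 0.39, so result = 1
(((((y -> x) -> z) -> x) -> x) -> y): 1 > 0.11, so result = 0.11
((((((y -> x) -> z) -> x) -> x) -> y) -> x): 0.11 ≤ 0.39, so result = 1
(((((((y -> x) -> z) -> x) -> x) -> y) -> x) -> x): 1 > 0.39, so result = 0.39
((((((((y -> x) -> z) -> x) -> x) -> y) -> x) -> x) -> z): 0.39 ≤ 0.72, so result = 1
(((((((((y -> x) -> z) -> x) -> x) -> y) -> x) -> x) -> z) -> x): 1 > 0.39, so result = 0.39
~z: Gödel ¬ of 0.72 = 0 (operand ≠ 0)
((((((((((y -> x) -> z) -> x) -> x) -> y) -> x) -> x) -> z) -> x) -> ~z): 0.39 > 0, so result = 0
(((((((((((y -> x) -> z) -> x) -> x) -> y) -> x) -> x) -> z) -> x) -> ~z) -> y): 0 ≤ 0.11, so result = 1
((((((((((((y -> x) -> z) -> x) -> x) -> y) -> x) -> x) -> z) -> x) -> ~z) -> y) -> y): 1 > 0.11, so result = 0.11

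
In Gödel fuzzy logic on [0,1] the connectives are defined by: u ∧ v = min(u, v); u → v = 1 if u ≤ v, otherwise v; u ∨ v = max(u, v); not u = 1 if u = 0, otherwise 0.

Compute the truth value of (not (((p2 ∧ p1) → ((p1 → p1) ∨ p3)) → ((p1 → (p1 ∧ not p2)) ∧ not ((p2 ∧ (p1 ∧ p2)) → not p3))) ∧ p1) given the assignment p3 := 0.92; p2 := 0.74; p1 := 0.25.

(p2 ∧ p1) = min(0.74, 0.25) = 0.25
(p1 → p1): 0.25 ≤ 0.25, so result = 1
((p1 → p1) ∨ p3) = max(1, 0.92) = 1
((p2 ∧ p1) → ((p1 → p1) ∨ p3)): 0.25 ≤ 1, so result = 1
not p2: Gödel ¬ of 0.74 = 0 (operand ≠ 0)
(p1 ∧ not p2) = min(0.25, 0) = 0
(p1 → (p1 ∧ not p2)): 0.25 > 0, so result = 0
(p1 ∧ p2) = min(0.25, 0.74) = 0.25
(p2 ∧ (p1 ∧ p2)) = min(0.74, 0.25) = 0.25
not p3: Gödel ¬ of 0.92 = 0 (operand ≠ 0)
((p2 ∧ (p1 ∧ p2)) → not p3): 0.25 > 0, so result = 0
not ((p2 ∧ (p1 ∧ p2)) → not p3): Gödel ¬ of 0 = 1 (operand is 0)
((p1 → (p1 ∧ not p2)) ∧ not ((p2 ∧ (p1 ∧ p2)) → not p3)) = min(0, 1) = 0
(((p2 ∧ p1) → ((p1 → p1) ∨ p3)) → ((p1 → (p1 ∧ not p2)) ∧ not ((p2 ∧ (p1 ∧ p2)) → not p3))): 1 > 0, so result = 0
not (((p2 ∧ p1) → ((p1 → p1) ∨ p3)) → ((p1 → (p1 ∧ not p2)) ∧ not ((p2 ∧ (p1 ∧ p2)) → not p3))): Gödel ¬ of 0 = 1 (operand is 0)
(not (((p2 ∧ p1) → ((p1 → p1) ∨ p3)) → ((p1 → (p1 ∧ not p2)) ∧ not ((p2 ∧ (p1 ∧ p2)) → not p3))) ∧ p1) = min(1, 0.25) = 0.25

0.25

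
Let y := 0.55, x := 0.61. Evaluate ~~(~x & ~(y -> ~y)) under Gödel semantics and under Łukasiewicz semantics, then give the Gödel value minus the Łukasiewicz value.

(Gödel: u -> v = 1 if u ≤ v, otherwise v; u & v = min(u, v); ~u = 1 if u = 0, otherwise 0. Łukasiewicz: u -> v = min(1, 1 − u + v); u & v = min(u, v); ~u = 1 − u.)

Gödel evaluation:
  ~x: Gödel ¬ of 0.61 = 0 (operand ≠ 0)
  ~y: Gödel ¬ of 0.55 = 0 (operand ≠ 0)
  (y -> ~y): 0.55 > 0, so result = 0
  ~(y -> ~y): Gödel ¬ of 0 = 1 (operand is 0)
  (~x & ~(y -> ~y)) = min(0, 1) = 0
  ~(~x & ~(y -> ~y)): Gödel ¬ of 0 = 1 (operand is 0)
  ~~(~x & ~(y -> ~y)): Gödel ¬ of 1 = 0 (operand ≠ 0)
  Gödel value = 0
Łukasiewicz evaluation:
  ~x: Łukasiewicz ¬ gives 1 − 0.61 = 0.39
  ~y: Łukasiewicz ¬ gives 1 − 0.55 = 0.45
  (y -> ~y): min(1, 1 − 0.55 + 0.45) = 0.9
  ~(y -> ~y): Łukasiewicz ¬ gives 1 − 0.9 = 0.1
  (~x & ~(y -> ~y)) = min(0.39, 0.1) = 0.1
  ~(~x & ~(y -> ~y)): Łukasiewicz ¬ gives 1 − 0.1 = 0.9
  ~~(~x & ~(y -> ~y)): Łukasiewicz ¬ gives 1 − 0.9 = 0.1
  Łukasiewicz value = 0.1
Difference: 0 − 0.1 = -0.10

-0.10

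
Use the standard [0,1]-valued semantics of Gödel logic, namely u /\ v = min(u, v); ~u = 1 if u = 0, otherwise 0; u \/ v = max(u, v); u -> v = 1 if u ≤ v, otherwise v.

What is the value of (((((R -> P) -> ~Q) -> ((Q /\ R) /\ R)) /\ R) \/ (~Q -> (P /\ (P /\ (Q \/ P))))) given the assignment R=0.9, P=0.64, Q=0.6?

1.00

(R -> P): 0.9 > 0.64, so result = 0.64
~Q: Gödel ¬ of 0.6 = 0 (operand ≠ 0)
((R -> P) -> ~Q): 0.64 > 0, so result = 0
(Q /\ R) = min(0.6, 0.9) = 0.6
((Q /\ R) /\ R) = min(0.6, 0.9) = 0.6
(((R -> P) -> ~Q) -> ((Q /\ R) /\ R)): 0 ≤ 0.6, so result = 1
((((R -> P) -> ~Q) -> ((Q /\ R) /\ R)) /\ R) = min(1, 0.9) = 0.9
~Q: Gödel ¬ of 0.6 = 0 (operand ≠ 0)
(Q \/ P) = max(0.6, 0.64) = 0.64
(P /\ (Q \/ P)) = min(0.64, 0.64) = 0.64
(P /\ (P /\ (Q \/ P))) = min(0.64, 0.64) = 0.64
(~Q -> (P /\ (P /\ (Q \/ P)))): 0 ≤ 0.64, so result = 1
(((((R -> P) -> ~Q) -> ((Q /\ R) /\ R)) /\ R) \/ (~Q -> (P /\ (P /\ (Q \/ P))))) = max(0.9, 1) = 1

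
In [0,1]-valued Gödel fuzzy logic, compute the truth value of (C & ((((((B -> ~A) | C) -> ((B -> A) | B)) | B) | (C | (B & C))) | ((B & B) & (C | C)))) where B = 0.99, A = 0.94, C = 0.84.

0.84

~A: Gödel ¬ of 0.94 = 0 (operand ≠ 0)
(B -> ~A): 0.99 > 0, so result = 0
((B -> ~A) | C) = max(0, 0.84) = 0.84
(B -> A): 0.99 > 0.94, so result = 0.94
((B -> A) | B) = max(0.94, 0.99) = 0.99
(((B -> ~A) | C) -> ((B -> A) | B)): 0.84 ≤ 0.99, so result = 1
((((B -> ~A) | C) -> ((B -> A) | B)) | B) = max(1, 0.99) = 1
(B & C) = min(0.99, 0.84) = 0.84
(C | (B & C)) = max(0.84, 0.84) = 0.84
(((((B -> ~A) | C) -> ((B -> A) | B)) | B) | (C | (B & C))) = max(1, 0.84) = 1
(B & B) = min(0.99, 0.99) = 0.99
(C | C) = max(0.84, 0.84) = 0.84
((B & B) & (C | C)) = min(0.99, 0.84) = 0.84
((((((B -> ~A) | C) -> ((B -> A) | B)) | B) | (C | (B & C))) | ((B & B) & (C | C))) = max(1, 0.84) = 1
(C & ((((((B -> ~A) | C) -> ((B -> A) | B)) | B) | (C | (B & C))) | ((B & B) & (C | C)))) = min(0.84, 1) = 0.84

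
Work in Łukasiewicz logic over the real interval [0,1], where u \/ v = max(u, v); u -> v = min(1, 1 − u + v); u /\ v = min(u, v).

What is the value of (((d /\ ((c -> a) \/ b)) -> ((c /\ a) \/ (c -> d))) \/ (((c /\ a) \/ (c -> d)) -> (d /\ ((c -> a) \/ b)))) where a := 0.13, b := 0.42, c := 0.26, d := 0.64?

1.00

(c -> a): min(1, 1 − 0.26 + 0.13) = 0.87
((c -> a) \/ b) = max(0.87, 0.42) = 0.87
(d /\ ((c -> a) \/ b)) = min(0.64, 0.87) = 0.64
(c /\ a) = min(0.26, 0.13) = 0.13
(c -> d): min(1, 1 − 0.26 + 0.64) = 1
((c /\ a) \/ (c -> d)) = max(0.13, 1) = 1
((d /\ ((c -> a) \/ b)) -> ((c /\ a) \/ (c -> d))): min(1, 1 − 0.64 + 1) = 1
(c /\ a) = min(0.26, 0.13) = 0.13
(c -> d): min(1, 1 − 0.26 + 0.64) = 1
((c /\ a) \/ (c -> d)) = max(0.13, 1) = 1
(c -> a): min(1, 1 − 0.26 + 0.13) = 0.87
((c -> a) \/ b) = max(0.87, 0.42) = 0.87
(d /\ ((c -> a) \/ b)) = min(0.64, 0.87) = 0.64
(((c /\ a) \/ (c -> d)) -> (d /\ ((c -> a) \/ b))): min(1, 1 − 1 + 0.64) = 0.64
(((d /\ ((c -> a) \/ b)) -> ((c /\ a) \/ (c -> d))) \/ (((c /\ a) \/ (c -> d)) -> (d /\ ((c -> a) \/ b)))) = max(1, 0.64) = 1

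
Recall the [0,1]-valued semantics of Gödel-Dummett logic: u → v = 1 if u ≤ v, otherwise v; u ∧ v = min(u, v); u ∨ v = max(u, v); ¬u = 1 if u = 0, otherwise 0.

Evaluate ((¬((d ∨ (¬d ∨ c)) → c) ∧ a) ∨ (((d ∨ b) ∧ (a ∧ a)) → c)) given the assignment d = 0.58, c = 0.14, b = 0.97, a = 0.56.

0.14

¬d: Gödel ¬ of 0.58 = 0 (operand ≠ 0)
(¬d ∨ c) = max(0, 0.14) = 0.14
(d ∨ (¬d ∨ c)) = max(0.58, 0.14) = 0.58
((d ∨ (¬d ∨ c)) → c): 0.58 > 0.14, so result = 0.14
¬((d ∨ (¬d ∨ c)) → c): Gödel ¬ of 0.14 = 0 (operand ≠ 0)
(¬((d ∨ (¬d ∨ c)) → c) ∧ a) = min(0, 0.56) = 0
(d ∨ b) = max(0.58, 0.97) = 0.97
(a ∧ a) = min(0.56, 0.56) = 0.56
((d ∨ b) ∧ (a ∧ a)) = min(0.97, 0.56) = 0.56
(((d ∨ b) ∧ (a ∧ a)) → c): 0.56 > 0.14, so result = 0.14
((¬((d ∨ (¬d ∨ c)) → c) ∧ a) ∨ (((d ∨ b) ∧ (a ∧ a)) → c)) = max(0, 0.14) = 0.14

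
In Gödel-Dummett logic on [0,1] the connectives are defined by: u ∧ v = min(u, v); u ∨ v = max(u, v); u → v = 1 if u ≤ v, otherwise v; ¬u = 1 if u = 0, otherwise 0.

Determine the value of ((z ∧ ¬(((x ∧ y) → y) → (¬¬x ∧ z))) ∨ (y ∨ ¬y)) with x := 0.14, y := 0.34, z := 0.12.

0.34

(x ∧ y) = min(0.14, 0.34) = 0.14
((x ∧ y) → y): 0.14 ≤ 0.34, so result = 1
¬x: Gödel ¬ of 0.14 = 0 (operand ≠ 0)
¬¬x: Gödel ¬ of 0 = 1 (operand is 0)
(¬¬x ∧ z) = min(1, 0.12) = 0.12
(((x ∧ y) → y) → (¬¬x ∧ z)): 1 > 0.12, so result = 0.12
¬(((x ∧ y) → y) → (¬¬x ∧ z)): Gödel ¬ of 0.12 = 0 (operand ≠ 0)
(z ∧ ¬(((x ∧ y) → y) → (¬¬x ∧ z))) = min(0.12, 0) = 0
¬y: Gödel ¬ of 0.34 = 0 (operand ≠ 0)
(y ∨ ¬y) = max(0.34, 0) = 0.34
((z ∧ ¬(((x ∧ y) → y) → (¬¬x ∧ z))) ∨ (y ∨ ¬y)) = max(0, 0.34) = 0.34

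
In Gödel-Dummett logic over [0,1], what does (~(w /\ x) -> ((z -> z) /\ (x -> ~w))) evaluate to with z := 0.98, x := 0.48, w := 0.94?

(w /\ x) = min(0.94, 0.48) = 0.48
~(w /\ x): Gödel ¬ of 0.48 = 0 (operand ≠ 0)
(z -> z): 0.98 ≤ 0.98, so result = 1
~w: Gödel ¬ of 0.94 = 0 (operand ≠ 0)
(x -> ~w): 0.48 > 0, so result = 0
((z -> z) /\ (x -> ~w)) = min(1, 0) = 0
(~(w /\ x) -> ((z -> z) /\ (x -> ~w))): 0 ≤ 0, so result = 1

1.00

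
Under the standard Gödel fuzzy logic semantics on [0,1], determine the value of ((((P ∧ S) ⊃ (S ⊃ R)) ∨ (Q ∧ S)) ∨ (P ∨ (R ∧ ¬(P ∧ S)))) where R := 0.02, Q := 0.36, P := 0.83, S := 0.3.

0.83

(P ∧ S) = min(0.83, 0.3) = 0.3
(S ⊃ R): 0.3 > 0.02, so result = 0.02
((P ∧ S) ⊃ (S ⊃ R)): 0.3 > 0.02, so result = 0.02
(Q ∧ S) = min(0.36, 0.3) = 0.3
(((P ∧ S) ⊃ (S ⊃ R)) ∨ (Q ∧ S)) = max(0.02, 0.3) = 0.3
(P ∧ S) = min(0.83, 0.3) = 0.3
¬(P ∧ S): Gödel ¬ of 0.3 = 0 (operand ≠ 0)
(R ∧ ¬(P ∧ S)) = min(0.02, 0) = 0
(P ∨ (R ∧ ¬(P ∧ S))) = max(0.83, 0) = 0.83
((((P ∧ S) ⊃ (S ⊃ R)) ∨ (Q ∧ S)) ∨ (P ∨ (R ∧ ¬(P ∧ S)))) = max(0.3, 0.83) = 0.83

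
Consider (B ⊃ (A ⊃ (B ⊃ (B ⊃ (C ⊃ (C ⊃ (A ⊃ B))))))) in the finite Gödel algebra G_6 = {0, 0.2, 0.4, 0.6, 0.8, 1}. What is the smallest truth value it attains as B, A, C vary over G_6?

1.00

Every assignment gives 1. For instance at B = 0, A = 0, C = 0:
  (A ⊃ B): 0 ≤ 0, so result = 1
  (C ⊃ (A ⊃ B)): 0 ≤ 1, so result = 1
  (C ⊃ (C ⊃ (A ⊃ B))): 0 ≤ 1, so result = 1
  (B ⊃ (C ⊃ (C ⊃ (A ⊃ B)))): 0 ≤ 1, so result = 1
  (B ⊃ (B ⊃ (C ⊃ (C ⊃ (A ⊃ B))))): 0 ≤ 1, so result = 1
  (A ⊃ (B ⊃ (B ⊃ (C ⊃ (C ⊃ (A ⊃ B)))))): 0 ≤ 1, so result = 1
  (B ⊃ (A ⊃ (B ⊃ (B ⊃ (C ⊃ (C ⊃ (A ⊃ B))))))): 0 ≤ 1, so result = 1
All 216 assignments give value 1 — the formula is a G_6-tautology.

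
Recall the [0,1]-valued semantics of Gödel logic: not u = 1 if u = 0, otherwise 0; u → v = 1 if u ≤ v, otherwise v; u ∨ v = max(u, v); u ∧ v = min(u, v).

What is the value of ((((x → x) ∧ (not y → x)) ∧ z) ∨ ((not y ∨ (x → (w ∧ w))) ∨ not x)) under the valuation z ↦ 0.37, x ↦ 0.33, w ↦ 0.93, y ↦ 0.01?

(x → x): 0.33 ≤ 0.33, so result = 1
not y: Gödel ¬ of 0.01 = 0 (operand ≠ 0)
(not y → x): 0 ≤ 0.33, so result = 1
((x → x) ∧ (not y → x)) = min(1, 1) = 1
(((x → x) ∧ (not y → x)) ∧ z) = min(1, 0.37) = 0.37
not y: Gödel ¬ of 0.01 = 0 (operand ≠ 0)
(w ∧ w) = min(0.93, 0.93) = 0.93
(x → (w ∧ w)): 0.33 ≤ 0.93, so result = 1
(not y ∨ (x → (w ∧ w))) = max(0, 1) = 1
not x: Gödel ¬ of 0.33 = 0 (operand ≠ 0)
((not y ∨ (x → (w ∧ w))) ∨ not x) = max(1, 0) = 1
((((x → x) ∧ (not y → x)) ∧ z) ∨ ((not y ∨ (x → (w ∧ w))) ∨ not x)) = max(0.37, 1) = 1

1.00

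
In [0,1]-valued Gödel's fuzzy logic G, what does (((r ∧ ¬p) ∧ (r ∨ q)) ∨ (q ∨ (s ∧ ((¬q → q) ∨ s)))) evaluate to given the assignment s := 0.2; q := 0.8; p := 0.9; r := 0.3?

0.80

¬p: Gödel ¬ of 0.9 = 0 (operand ≠ 0)
(r ∧ ¬p) = min(0.3, 0) = 0
(r ∨ q) = max(0.3, 0.8) = 0.8
((r ∧ ¬p) ∧ (r ∨ q)) = min(0, 0.8) = 0
¬q: Gödel ¬ of 0.8 = 0 (operand ≠ 0)
(¬q → q): 0 ≤ 0.8, so result = 1
((¬q → q) ∨ s) = max(1, 0.2) = 1
(s ∧ ((¬q → q) ∨ s)) = min(0.2, 1) = 0.2
(q ∨ (s ∧ ((¬q → q) ∨ s))) = max(0.8, 0.2) = 0.8
(((r ∧ ¬p) ∧ (r ∨ q)) ∨ (q ∨ (s ∧ ((¬q → q) ∨ s)))) = max(0, 0.8) = 0.8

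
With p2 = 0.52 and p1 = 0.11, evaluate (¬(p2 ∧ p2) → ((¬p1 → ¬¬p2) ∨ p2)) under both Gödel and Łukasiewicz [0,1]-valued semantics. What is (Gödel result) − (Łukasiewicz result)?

0.00

Gödel evaluation:
  (p2 ∧ p2) = min(0.52, 0.52) = 0.52
  ¬(p2 ∧ p2): Gödel ¬ of 0.52 = 0 (operand ≠ 0)
  ¬p1: Gödel ¬ of 0.11 = 0 (operand ≠ 0)
  ¬p2: Gödel ¬ of 0.52 = 0 (operand ≠ 0)
  ¬¬p2: Gödel ¬ of 0 = 1 (operand is 0)
  (¬p1 → ¬¬p2): 0 ≤ 1, so result = 1
  ((¬p1 → ¬¬p2) ∨ p2) = max(1, 0.52) = 1
  (¬(p2 ∧ p2) → ((¬p1 → ¬¬p2) ∨ p2)): 0 ≤ 1, so result = 1
  Gödel value = 1
Łukasiewicz evaluation:
  (p2 ∧ p2) = min(0.52, 0.52) = 0.52
  ¬(p2 ∧ p2): Łukasiewicz ¬ gives 1 − 0.52 = 0.48
  ¬p1: Łukasiewicz ¬ gives 1 − 0.11 = 0.89
  ¬p2: Łukasiewicz ¬ gives 1 − 0.52 = 0.48
  ¬¬p2: Łukasiewicz ¬ gives 1 − 0.48 = 0.52
  (¬p1 → ¬¬p2): min(1, 1 − 0.89 + 0.52) = 0.63
  ((¬p1 → ¬¬p2) ∨ p2) = max(0.63, 0.52) = 0.63
  (¬(p2 ∧ p2) → ((¬p1 → ¬¬p2) ∨ p2)): min(1, 1 − 0.48 + 0.63) = 1
  Łukasiewicz value = 1
Difference: 1 − 1 = 0.00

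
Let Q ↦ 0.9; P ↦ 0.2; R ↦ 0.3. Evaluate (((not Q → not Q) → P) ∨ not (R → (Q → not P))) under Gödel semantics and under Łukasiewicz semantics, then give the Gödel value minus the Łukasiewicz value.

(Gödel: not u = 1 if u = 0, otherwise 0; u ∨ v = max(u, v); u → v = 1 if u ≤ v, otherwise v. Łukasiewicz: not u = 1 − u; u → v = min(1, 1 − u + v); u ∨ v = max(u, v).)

0.80

Gödel evaluation:
  not Q: Gödel ¬ of 0.9 = 0 (operand ≠ 0)
  not Q: Gödel ¬ of 0.9 = 0 (operand ≠ 0)
  (not Q → not Q): 0 ≤ 0, so result = 1
  ((not Q → not Q) → P): 1 > 0.2, so result = 0.2
  not P: Gödel ¬ of 0.2 = 0 (operand ≠ 0)
  (Q → not P): 0.9 > 0, so result = 0
  (R → (Q → not P)): 0.3 > 0, so result = 0
  not (R → (Q → not P)): Gödel ¬ of 0 = 1 (operand is 0)
  (((not Q → not Q) → P) ∨ not (R → (Q → not P))) = max(0.2, 1) = 1
  Gödel value = 1
Łukasiewicz evaluation:
  not Q: Łukasiewicz ¬ gives 1 − 0.9 = 0.1
  not Q: Łukasiewicz ¬ gives 1 − 0.9 = 0.1
  (not Q → not Q): min(1, 1 − 0.1 + 0.1) = 1
  ((not Q → not Q) → P): min(1, 1 − 1 + 0.2) = 0.2
  not P: Łukasiewicz ¬ gives 1 − 0.2 = 0.8
  (Q → not P): min(1, 1 − 0.9 + 0.8) = 0.9
  (R → (Q → not P)): min(1, 1 − 0.3 + 0.9) = 1
  not (R → (Q → not P)): Łukasiewicz ¬ gives 1 − 1 = 0
  (((not Q → not Q) → P) ∨ not (R → (Q → not P))) = max(0.2, 0) = 0.2
  Łukasiewicz value = 0.2
Difference: 1 − 0.2 = 0.80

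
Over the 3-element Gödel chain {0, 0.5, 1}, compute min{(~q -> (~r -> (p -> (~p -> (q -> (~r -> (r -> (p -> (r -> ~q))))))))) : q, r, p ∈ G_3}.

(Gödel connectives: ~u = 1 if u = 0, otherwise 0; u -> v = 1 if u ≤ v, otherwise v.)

1.00

Every assignment gives 1. For instance at q = 0, r = 0, p = 0:
  ~q: Gödel ¬ of 0 = 1 (operand is 0)
  ~r: Gödel ¬ of 0 = 1 (operand is 0)
  ~p: Gödel ¬ of 0 = 1 (operand is 0)
  ~r: Gödel ¬ of 0 = 1 (operand is 0)
  ~q: Gödel ¬ of 0 = 1 (operand is 0)
  (r -> ~q): 0 ≤ 1, so result = 1
  (p -> (r -> ~q)): 0 ≤ 1, so result = 1
  (r -> (p -> (r -> ~q))): 0 ≤ 1, so result = 1
  (~r -> (r -> (p -> (r -> ~q)))): 1 ≤ 1, so result = 1
  (q -> (~r -> (r -> (p -> (r -> ~q))))): 0 ≤ 1, so result = 1
  (~p -> (q -> (~r -> (r -> (p -> (r -> ~q)))))): 1 ≤ 1, so result = 1
  (p -> (~p -> (q -> (~r -> (r -> (p -> (r -> ~q))))))): 0 ≤ 1, so result = 1
  (~r -> (p -> (~p -> (q -> (~r -> (r -> (p -> (r -> ~q)))))))): 1 ≤ 1, so result = 1
  (~q -> (~r -> (p -> (~p -> (q -> (~r -> (r -> (p -> (r -> ~q))))))))): 1 ≤ 1, so result = 1
All 27 assignments give value 1 — the formula is a G_3-tautology.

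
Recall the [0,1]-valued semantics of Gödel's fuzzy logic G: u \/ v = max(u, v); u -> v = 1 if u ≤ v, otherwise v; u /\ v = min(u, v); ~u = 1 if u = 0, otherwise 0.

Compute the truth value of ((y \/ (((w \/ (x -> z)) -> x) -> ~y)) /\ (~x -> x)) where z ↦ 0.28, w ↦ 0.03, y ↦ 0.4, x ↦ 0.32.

(x -> z): 0.32 > 0.28, so result = 0.28
(w \/ (x -> z)) = max(0.03, 0.28) = 0.28
((w \/ (x -> z)) -> x): 0.28 ≤ 0.32, so result = 1
~y: Gödel ¬ of 0.4 = 0 (operand ≠ 0)
(((w \/ (x -> z)) -> x) -> ~y): 1 > 0, so result = 0
(y \/ (((w \/ (x -> z)) -> x) -> ~y)) = max(0.4, 0) = 0.4
~x: Gödel ¬ of 0.32 = 0 (operand ≠ 0)
(~x -> x): 0 ≤ 0.32, so result = 1
((y \/ (((w \/ (x -> z)) -> x) -> ~y)) /\ (~x -> x)) = min(0.4, 1) = 0.4

0.40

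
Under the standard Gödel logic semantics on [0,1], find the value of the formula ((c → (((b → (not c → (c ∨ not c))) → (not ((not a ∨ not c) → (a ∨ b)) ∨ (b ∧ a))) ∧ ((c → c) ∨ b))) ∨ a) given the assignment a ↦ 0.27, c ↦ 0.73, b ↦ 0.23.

0.27

not c: Gödel ¬ of 0.73 = 0 (operand ≠ 0)
not c: Gödel ¬ of 0.73 = 0 (operand ≠ 0)
(c ∨ not c) = max(0.73, 0) = 0.73
(not c → (c ∨ not c)): 0 ≤ 0.73, so result = 1
(b → (not c → (c ∨ not c))): 0.23 ≤ 1, so result = 1
not a: Gödel ¬ of 0.27 = 0 (operand ≠ 0)
not c: Gödel ¬ of 0.73 = 0 (operand ≠ 0)
(not a ∨ not c) = max(0, 0) = 0
(a ∨ b) = max(0.27, 0.23) = 0.27
((not a ∨ not c) → (a ∨ b)): 0 ≤ 0.27, so result = 1
not ((not a ∨ not c) → (a ∨ b)): Gödel ¬ of 1 = 0 (operand ≠ 0)
(b ∧ a) = min(0.23, 0.27) = 0.23
(not ((not a ∨ not c) → (a ∨ b)) ∨ (b ∧ a)) = max(0, 0.23) = 0.23
((b → (not c → (c ∨ not c))) → (not ((not a ∨ not c) → (a ∨ b)) ∨ (b ∧ a))): 1 > 0.23, so result = 0.23
(c → c): 0.73 ≤ 0.73, so result = 1
((c → c) ∨ b) = max(1, 0.23) = 1
(((b → (not c → (c ∨ not c))) → (not ((not a ∨ not c) → (a ∨ b)) ∨ (b ∧ a))) ∧ ((c → c) ∨ b)) = min(0.23, 1) = 0.23
(c → (((b → (not c → (c ∨ not c))) → (not ((not a ∨ not c) → (a ∨ b)) ∨ (b ∧ a))) ∧ ((c → c) ∨ b))): 0.73 > 0.23, so result = 0.23
((c → (((b → (not c → (c ∨ not c))) → (not ((not a ∨ not c) → (a ∨ b)) ∨ (b ∧ a))) ∧ ((c → c) ∨ b))) ∨ a) = max(0.23, 0.27) = 0.27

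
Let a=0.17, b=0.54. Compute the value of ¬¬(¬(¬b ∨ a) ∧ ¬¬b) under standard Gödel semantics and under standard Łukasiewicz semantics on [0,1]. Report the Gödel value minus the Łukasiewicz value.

-0.54

Gödel evaluation:
  ¬b: Gödel ¬ of 0.54 = 0 (operand ≠ 0)
  (¬b ∨ a) = max(0, 0.17) = 0.17
  ¬(¬b ∨ a): Gödel ¬ of 0.17 = 0 (operand ≠ 0)
  ¬b: Gödel ¬ of 0.54 = 0 (operand ≠ 0)
  ¬¬b: Gödel ¬ of 0 = 1 (operand is 0)
  (¬(¬b ∨ a) ∧ ¬¬b) = min(0, 1) = 0
  ¬(¬(¬b ∨ a) ∧ ¬¬b): Gödel ¬ of 0 = 1 (operand is 0)
  ¬¬(¬(¬b ∨ a) ∧ ¬¬b): Gödel ¬ of 1 = 0 (operand ≠ 0)
  Gödel value = 0
Łukasiewicz evaluation:
  ¬b: Łukasiewicz ¬ gives 1 − 0.54 = 0.46
  (¬b ∨ a) = max(0.46, 0.17) = 0.46
  ¬(¬b ∨ a): Łukasiewicz ¬ gives 1 − 0.46 = 0.54
  ¬b: Łukasiewicz ¬ gives 1 − 0.54 = 0.46
  ¬¬b: Łukasiewicz ¬ gives 1 − 0.46 = 0.54
  (¬(¬b ∨ a) ∧ ¬¬b) = min(0.54, 0.54) = 0.54
  ¬(¬(¬b ∨ a) ∧ ¬¬b): Łukasiewicz ¬ gives 1 − 0.54 = 0.46
  ¬¬(¬(¬b ∨ a) ∧ ¬¬b): Łukasiewicz ¬ gives 1 − 0.46 = 0.54
  Łukasiewicz value = 0.54
Difference: 0 − 0.54 = -0.54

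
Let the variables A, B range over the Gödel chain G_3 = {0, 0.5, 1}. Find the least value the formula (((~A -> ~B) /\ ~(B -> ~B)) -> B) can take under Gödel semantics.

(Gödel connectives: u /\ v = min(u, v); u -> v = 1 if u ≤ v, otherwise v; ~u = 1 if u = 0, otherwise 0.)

The minimum is attained at A = 0.5, B = 0.5:
  ~A: Gödel ¬ of 0.5 = 0 (operand ≠ 0)
  ~B: Gödel ¬ of 0.5 = 0 (operand ≠ 0)
  (~A -> ~B): 0 ≤ 0, so result = 1
  ~B: Gödel ¬ of 0.5 = 0 (operand ≠ 0)
  (B -> ~B): 0.5 > 0, so result = 0
  ~(B -> ~B): Gödel ¬ of 0 = 1 (operand is 0)
  ((~A -> ~B) /\ ~(B -> ~B)) = min(1, 1) = 1
  (((~A -> ~B) /\ ~(B -> ~B)) -> B): 1 > 0.5, so result = 0.5
Checking all 9 assignments confirms none give a value below 0.50.

0.50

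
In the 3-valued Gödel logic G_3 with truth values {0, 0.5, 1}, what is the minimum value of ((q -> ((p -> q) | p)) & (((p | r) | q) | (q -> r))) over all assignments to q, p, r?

The minimum is attained at q = 0.5, p = 0, r = 0:
  (p -> q): 0 ≤ 0.5, so result = 1
  ((p -> q) | p) = max(1, 0) = 1
  (q -> ((p -> q) | p)): 0.5 ≤ 1, so result = 1
  (p | r) = max(0, 0) = 0
  ((p | r) | q) = max(0, 0.5) = 0.5
  (q -> r): 0.5 > 0, so result = 0
  (((p | r) | q) | (q -> r)) = max(0.5, 0) = 0.5
  ((q -> ((p -> q) | p)) & (((p | r) | q) | (q -> r))) = min(1, 0.5) = 0.5
Checking all 27 assignments confirms none give a value below 0.50.

0.50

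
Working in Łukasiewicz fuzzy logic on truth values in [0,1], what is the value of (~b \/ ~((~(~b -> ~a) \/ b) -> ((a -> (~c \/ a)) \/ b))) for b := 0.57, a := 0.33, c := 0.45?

0.43

~b: Łukasiewicz ¬ gives 1 − 0.57 = 0.43
~b: Łukasiewicz ¬ gives 1 − 0.57 = 0.43
~a: Łukasiewicz ¬ gives 1 − 0.33 = 0.67
(~b -> ~a): min(1, 1 − 0.43 + 0.67) = 1
~(~b -> ~a): Łukasiewicz ¬ gives 1 − 1 = 0
(~(~b -> ~a) \/ b) = max(0, 0.57) = 0.57
~c: Łukasiewicz ¬ gives 1 − 0.45 = 0.55
(~c \/ a) = max(0.55, 0.33) = 0.55
(a -> (~c \/ a)): min(1, 1 − 0.33 + 0.55) = 1
((a -> (~c \/ a)) \/ b) = max(1, 0.57) = 1
((~(~b -> ~a) \/ b) -> ((a -> (~c \/ a)) \/ b)): min(1, 1 − 0.57 + 1) = 1
~((~(~b -> ~a) \/ b) -> ((a -> (~c \/ a)) \/ b)): Łukasiewicz ¬ gives 1 − 1 = 0
(~b \/ ~((~(~b -> ~a) \/ b) -> ((a -> (~c \/ a)) \/ b))) = max(0.43, 0) = 0.43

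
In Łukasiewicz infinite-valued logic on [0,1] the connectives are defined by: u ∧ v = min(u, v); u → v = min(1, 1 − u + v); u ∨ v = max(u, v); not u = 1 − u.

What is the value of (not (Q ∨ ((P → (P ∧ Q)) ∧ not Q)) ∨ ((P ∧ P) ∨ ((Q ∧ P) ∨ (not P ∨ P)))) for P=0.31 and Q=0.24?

(P ∧ Q) = min(0.31, 0.24) = 0.24
(P → (P ∧ Q)): min(1, 1 − 0.31 + 0.24) = 0.93
not Q: Łukasiewicz ¬ gives 1 − 0.24 = 0.76
((P → (P ∧ Q)) ∧ not Q) = min(0.93, 0.76) = 0.76
(Q ∨ ((P → (P ∧ Q)) ∧ not Q)) = max(0.24, 0.76) = 0.76
not (Q ∨ ((P → (P ∧ Q)) ∧ not Q)): Łukasiewicz ¬ gives 1 − 0.76 = 0.24
(P ∧ P) = min(0.31, 0.31) = 0.31
(Q ∧ P) = min(0.24, 0.31) = 0.24
not P: Łukasiewicz ¬ gives 1 − 0.31 = 0.69
(not P ∨ P) = max(0.69, 0.31) = 0.69
((Q ∧ P) ∨ (not P ∨ P)) = max(0.24, 0.69) = 0.69
((P ∧ P) ∨ ((Q ∧ P) ∨ (not P ∨ P))) = max(0.31, 0.69) = 0.69
(not (Q ∨ ((P → (P ∧ Q)) ∧ not Q)) ∨ ((P ∧ P) ∨ ((Q ∧ P) ∨ (not P ∨ P)))) = max(0.24, 0.69) = 0.69

0.69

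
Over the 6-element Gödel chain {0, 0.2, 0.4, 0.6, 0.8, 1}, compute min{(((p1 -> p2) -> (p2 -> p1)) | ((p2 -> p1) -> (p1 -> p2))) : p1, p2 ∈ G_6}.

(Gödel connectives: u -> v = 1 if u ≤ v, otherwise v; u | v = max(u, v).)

1.00

Every assignment gives 1. For instance at p1 = 0, p2 = 0:
  (p1 -> p2): 0 ≤ 0, so result = 1
  (p2 -> p1): 0 ≤ 0, so result = 1
  ((p1 -> p2) -> (p2 -> p1)): 1 ≤ 1, so result = 1
  (p2 -> p1): 0 ≤ 0, so result = 1
  (p1 -> p2): 0 ≤ 0, so result = 1
  ((p2 -> p1) -> (p1 -> p2)): 1 ≤ 1, so result = 1
  (((p1 -> p2) -> (p2 -> p1)) | ((p2 -> p1) -> (p1 -> p2))) = max(1, 1) = 1
All 36 assignments give value 1 — the formula is a G_6-tautology.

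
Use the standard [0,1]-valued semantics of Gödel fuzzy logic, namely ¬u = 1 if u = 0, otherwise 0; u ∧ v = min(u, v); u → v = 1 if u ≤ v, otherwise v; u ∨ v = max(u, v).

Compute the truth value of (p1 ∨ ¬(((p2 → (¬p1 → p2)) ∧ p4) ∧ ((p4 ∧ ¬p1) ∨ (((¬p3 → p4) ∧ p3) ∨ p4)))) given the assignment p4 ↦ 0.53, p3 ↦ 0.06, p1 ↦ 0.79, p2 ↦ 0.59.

0.79

¬p1: Gödel ¬ of 0.79 = 0 (operand ≠ 0)
(¬p1 → p2): 0 ≤ 0.59, so result = 1
(p2 → (¬p1 → p2)): 0.59 ≤ 1, so result = 1
((p2 → (¬p1 → p2)) ∧ p4) = min(1, 0.53) = 0.53
¬p1: Gödel ¬ of 0.79 = 0 (operand ≠ 0)
(p4 ∧ ¬p1) = min(0.53, 0) = 0
¬p3: Gödel ¬ of 0.06 = 0 (operand ≠ 0)
(¬p3 → p4): 0 ≤ 0.53, so result = 1
((¬p3 → p4) ∧ p3) = min(1, 0.06) = 0.06
(((¬p3 → p4) ∧ p3) ∨ p4) = max(0.06, 0.53) = 0.53
((p4 ∧ ¬p1) ∨ (((¬p3 → p4) ∧ p3) ∨ p4)) = max(0, 0.53) = 0.53
(((p2 → (¬p1 → p2)) ∧ p4) ∧ ((p4 ∧ ¬p1) ∨ (((¬p3 → p4) ∧ p3) ∨ p4))) = min(0.53, 0.53) = 0.53
¬(((p2 → (¬p1 → p2)) ∧ p4) ∧ ((p4 ∧ ¬p1) ∨ (((¬p3 → p4) ∧ p3) ∨ p4))): Gödel ¬ of 0.53 = 0 (operand ≠ 0)
(p1 ∨ ¬(((p2 → (¬p1 → p2)) ∧ p4) ∧ ((p4 ∧ ¬p1) ∨ (((¬p3 → p4) ∧ p3) ∨ p4)))) = max(0.79, 0) = 0.79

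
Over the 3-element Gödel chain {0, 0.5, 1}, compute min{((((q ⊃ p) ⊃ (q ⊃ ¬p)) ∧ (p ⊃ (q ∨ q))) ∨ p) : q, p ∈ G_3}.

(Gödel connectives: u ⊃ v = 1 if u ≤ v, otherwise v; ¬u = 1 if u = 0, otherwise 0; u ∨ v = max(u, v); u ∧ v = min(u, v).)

The minimum is attained at q = 0, p = 0.5:
  (q ⊃ p): 0 ≤ 0.5, so result = 1
  ¬p: Gödel ¬ of 0.5 = 0 (operand ≠ 0)
  (q ⊃ ¬p): 0 ≤ 0, so result = 1
  ((q ⊃ p) ⊃ (q ⊃ ¬p)): 1 ≤ 1, so result = 1
  (q ∨ q) = max(0, 0) = 0
  (p ⊃ (q ∨ q)): 0.5 > 0, so result = 0
  (((q ⊃ p) ⊃ (q ⊃ ¬p)) ∧ (p ⊃ (q ∨ q))) = min(1, 0) = 0
  ((((q ⊃ p) ⊃ (q ⊃ ¬p)) ∧ (p ⊃ (q ∨ q))) ∨ p) = max(0, 0.5) = 0.5
Checking all 9 assignments confirms none give a value below 0.50.

0.50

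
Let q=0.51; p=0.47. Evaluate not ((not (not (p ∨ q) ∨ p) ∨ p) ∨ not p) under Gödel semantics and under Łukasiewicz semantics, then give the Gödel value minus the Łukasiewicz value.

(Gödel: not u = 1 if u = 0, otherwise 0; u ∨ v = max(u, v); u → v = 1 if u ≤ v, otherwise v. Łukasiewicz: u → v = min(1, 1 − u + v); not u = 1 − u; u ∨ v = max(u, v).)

Gödel evaluation:
  (p ∨ q) = max(0.47, 0.51) = 0.51
  not (p ∨ q): Gödel ¬ of 0.51 = 0 (operand ≠ 0)
  (not (p ∨ q) ∨ p) = max(0, 0.47) = 0.47
  not (not (p ∨ q) ∨ p): Gödel ¬ of 0.47 = 0 (operand ≠ 0)
  (not (not (p ∨ q) ∨ p) ∨ p) = max(0, 0.47) = 0.47
  not p: Gödel ¬ of 0.47 = 0 (operand ≠ 0)
  ((not (not (p ∨ q) ∨ p) ∨ p) ∨ not p) = max(0.47, 0) = 0.47
  not ((not (not (p ∨ q) ∨ p) ∨ p) ∨ not p): Gödel ¬ of 0.47 = 0 (operand ≠ 0)
  Gödel value = 0
Łukasiewicz evaluation:
  (p ∨ q) = max(0.47, 0.51) = 0.51
  not (p ∨ q): Łukasiewicz ¬ gives 1 − 0.51 = 0.49
  (not (p ∨ q) ∨ p) = max(0.49, 0.47) = 0.49
  not (not (p ∨ q) ∨ p): Łukasiewicz ¬ gives 1 − 0.49 = 0.51
  (not (not (p ∨ q) ∨ p) ∨ p) = max(0.51, 0.47) = 0.51
  not p: Łukasiewicz ¬ gives 1 − 0.47 = 0.53
  ((not (not (p ∨ q) ∨ p) ∨ p) ∨ not p) = max(0.51, 0.53) = 0.53
  not ((not (not (p ∨ q) ∨ p) ∨ p) ∨ not p): Łukasiewicz ¬ gives 1 − 0.53 = 0.47
  Łukasiewicz value = 0.47
Difference: 0 − 0.47 = -0.47

-0.47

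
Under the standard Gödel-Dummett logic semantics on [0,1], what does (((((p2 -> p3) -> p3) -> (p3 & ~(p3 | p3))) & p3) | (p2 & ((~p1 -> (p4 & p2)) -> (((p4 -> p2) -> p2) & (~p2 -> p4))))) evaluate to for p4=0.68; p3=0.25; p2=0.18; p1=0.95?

0.18

(p2 -> p3): 0.18 ≤ 0.25, so result = 1
((p2 -> p3) -> p3): 1 > 0.25, so result = 0.25
(p3 | p3) = max(0.25, 0.25) = 0.25
~(p3 | p3): Gödel ¬ of 0.25 = 0 (operand ≠ 0)
(p3 & ~(p3 | p3)) = min(0.25, 0) = 0
(((p2 -> p3) -> p3) -> (p3 & ~(p3 | p3))): 0.25 > 0, so result = 0
((((p2 -> p3) -> p3) -> (p3 & ~(p3 | p3))) & p3) = min(0, 0.25) = 0
~p1: Gödel ¬ of 0.95 = 0 (operand ≠ 0)
(p4 & p2) = min(0.68, 0.18) = 0.18
(~p1 -> (p4 & p2)): 0 ≤ 0.18, so result = 1
(p4 -> p2): 0.68 > 0.18, so result = 0.18
((p4 -> p2) -> p2): 0.18 ≤ 0.18, so result = 1
~p2: Gödel ¬ of 0.18 = 0 (operand ≠ 0)
(~p2 -> p4): 0 ≤ 0.68, so result = 1
(((p4 -> p2) -> p2) & (~p2 -> p4)) = min(1, 1) = 1
((~p1 -> (p4 & p2)) -> (((p4 -> p2) -> p2) & (~p2 -> p4))): 1 ≤ 1, so result = 1
(p2 & ((~p1 -> (p4 & p2)) -> (((p4 -> p2) -> p2) & (~p2 -> p4)))) = min(0.18, 1) = 0.18
(((((p2 -> p3) -> p3) -> (p3 & ~(p3 | p3))) & p3) | (p2 & ((~p1 -> (p4 & p2)) -> (((p4 -> p2) -> p2) & (~p2 -> p4))))) = max(0, 0.18) = 0.18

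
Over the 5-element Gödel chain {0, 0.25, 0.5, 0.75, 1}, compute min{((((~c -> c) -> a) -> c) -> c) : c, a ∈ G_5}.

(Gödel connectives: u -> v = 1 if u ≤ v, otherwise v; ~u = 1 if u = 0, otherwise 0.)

The minimum is attained at c = 0.25, a = 0:
  ~c: Gödel ¬ of 0.25 = 0 (operand ≠ 0)
  (~c -> c): 0 ≤ 0.25, so result = 1
  ((~c -> c) -> a): 1 > 0, so result = 0
  (((~c -> c) -> a) -> c): 0 ≤ 0.25, so result = 1
  ((((~c -> c) -> a) -> c) -> c): 1 > 0.25, so result = 0.25
Checking all 25 assignments confirms none give a value below 0.25.

0.25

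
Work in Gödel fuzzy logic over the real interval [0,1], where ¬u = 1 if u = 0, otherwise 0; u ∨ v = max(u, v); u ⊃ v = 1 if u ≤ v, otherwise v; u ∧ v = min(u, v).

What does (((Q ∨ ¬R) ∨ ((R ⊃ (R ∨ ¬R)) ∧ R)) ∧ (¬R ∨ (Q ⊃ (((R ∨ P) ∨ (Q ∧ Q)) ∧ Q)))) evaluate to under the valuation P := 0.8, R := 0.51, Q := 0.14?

0.51

¬R: Gödel ¬ of 0.51 = 0 (operand ≠ 0)
(Q ∨ ¬R) = max(0.14, 0) = 0.14
¬R: Gödel ¬ of 0.51 = 0 (operand ≠ 0)
(R ∨ ¬R) = max(0.51, 0) = 0.51
(R ⊃ (R ∨ ¬R)): 0.51 ≤ 0.51, so result = 1
((R ⊃ (R ∨ ¬R)) ∧ R) = min(1, 0.51) = 0.51
((Q ∨ ¬R) ∨ ((R ⊃ (R ∨ ¬R)) ∧ R)) = max(0.14, 0.51) = 0.51
¬R: Gödel ¬ of 0.51 = 0 (operand ≠ 0)
(R ∨ P) = max(0.51, 0.8) = 0.8
(Q ∧ Q) = min(0.14, 0.14) = 0.14
((R ∨ P) ∨ (Q ∧ Q)) = max(0.8, 0.14) = 0.8
(((R ∨ P) ∨ (Q ∧ Q)) ∧ Q) = min(0.8, 0.14) = 0.14
(Q ⊃ (((R ∨ P) ∨ (Q ∧ Q)) ∧ Q)): 0.14 ≤ 0.14, so result = 1
(¬R ∨ (Q ⊃ (((R ∨ P) ∨ (Q ∧ Q)) ∧ Q))) = max(0, 1) = 1
(((Q ∨ ¬R) ∨ ((R ⊃ (R ∨ ¬R)) ∧ R)) ∧ (¬R ∨ (Q ⊃ (((R ∨ P) ∨ (Q ∧ Q)) ∧ Q)))) = min(0.51, 1) = 0.51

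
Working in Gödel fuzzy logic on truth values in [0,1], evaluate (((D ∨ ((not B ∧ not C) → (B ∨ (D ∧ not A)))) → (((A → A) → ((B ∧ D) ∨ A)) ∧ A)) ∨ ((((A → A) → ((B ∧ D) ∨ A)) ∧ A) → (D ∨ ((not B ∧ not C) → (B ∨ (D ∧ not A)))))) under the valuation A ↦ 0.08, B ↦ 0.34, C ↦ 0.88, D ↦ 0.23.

1.00

not B: Gödel ¬ of 0.34 = 0 (operand ≠ 0)
not C: Gödel ¬ of 0.88 = 0 (operand ≠ 0)
(not B ∧ not C) = min(0, 0) = 0
not A: Gödel ¬ of 0.08 = 0 (operand ≠ 0)
(D ∧ not A) = min(0.23, 0) = 0
(B ∨ (D ∧ not A)) = max(0.34, 0) = 0.34
((not B ∧ not C) → (B ∨ (D ∧ not A))): 0 ≤ 0.34, so result = 1
(D ∨ ((not B ∧ not C) → (B ∨ (D ∧ not A)))) = max(0.23, 1) = 1
(A → A): 0.08 ≤ 0.08, so result = 1
(B ∧ D) = min(0.34, 0.23) = 0.23
((B ∧ D) ∨ A) = max(0.23, 0.08) = 0.23
((A → A) → ((B ∧ D) ∨ A)): 1 > 0.23, so result = 0.23
(((A → A) → ((B ∧ D) ∨ A)) ∧ A) = min(0.23, 0.08) = 0.08
((D ∨ ((not B ∧ not C) → (B ∨ (D ∧ not A)))) → (((A → A) → ((B ∧ D) ∨ A)) ∧ A)): 1 > 0.08, so result = 0.08
(A → A): 0.08 ≤ 0.08, so result = 1
(B ∧ D) = min(0.34, 0.23) = 0.23
((B ∧ D) ∨ A) = max(0.23, 0.08) = 0.23
((A → A) → ((B ∧ D) ∨ A)): 1 > 0.23, so result = 0.23
(((A → A) → ((B ∧ D) ∨ A)) ∧ A) = min(0.23, 0.08) = 0.08
not B: Gödel ¬ of 0.34 = 0 (operand ≠ 0)
not C: Gödel ¬ of 0.88 = 0 (operand ≠ 0)
(not B ∧ not C) = min(0, 0) = 0
not A: Gödel ¬ of 0.08 = 0 (operand ≠ 0)
(D ∧ not A) = min(0.23, 0) = 0
(B ∨ (D ∧ not A)) = max(0.34, 0) = 0.34
((not B ∧ not C) → (B ∨ (D ∧ not A))): 0 ≤ 0.34, so result = 1
(D ∨ ((not B ∧ not C) → (B ∨ (D ∧ not A)))) = max(0.23, 1) = 1
((((A → A) → ((B ∧ D) ∨ A)) ∧ A) → (D ∨ ((not B ∧ not C) → (B ∨ (D ∧ not A))))): 0.08 ≤ 1, so result = 1
(((D ∨ ((not B ∧ not C) → (B ∨ (D ∧ not A)))) → (((A → A) → ((B ∧ D) ∨ A)) ∧ A)) ∨ ((((A → A) → ((B ∧ D) ∨ A)) ∧ A) → (D ∨ ((not B ∧ not C) → (B ∨ (D ∧ not A)))))) = max(0.08, 1) = 1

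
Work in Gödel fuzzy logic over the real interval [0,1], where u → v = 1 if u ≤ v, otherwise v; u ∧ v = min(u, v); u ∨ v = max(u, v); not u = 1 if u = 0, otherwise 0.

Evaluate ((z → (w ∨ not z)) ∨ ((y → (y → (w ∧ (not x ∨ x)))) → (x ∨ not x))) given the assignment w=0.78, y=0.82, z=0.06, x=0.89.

not z: Gödel ¬ of 0.06 = 0 (operand ≠ 0)
(w ∨ not z) = max(0.78, 0) = 0.78
(z → (w ∨ not z)): 0.06 ≤ 0.78, so result = 1
not x: Gödel ¬ of 0.89 = 0 (operand ≠ 0)
(not x ∨ x) = max(0, 0.89) = 0.89
(w ∧ (not x ∨ x)) = min(0.78, 0.89) = 0.78
(y → (w ∧ (not x ∨ x))): 0.82 > 0.78, so result = 0.78
(y → (y → (w ∧ (not x ∨ x)))): 0.82 > 0.78, so result = 0.78
not x: Gödel ¬ of 0.89 = 0 (operand ≠ 0)
(x ∨ not x) = max(0.89, 0) = 0.89
((y → (y → (w ∧ (not x ∨ x)))) → (x ∨ not x)): 0.78 ≤ 0.89, so result = 1
((z → (w ∨ not z)) ∨ ((y → (y → (w ∧ (not x ∨ x)))) → (x ∨ not x))) = max(1, 1) = 1

1.00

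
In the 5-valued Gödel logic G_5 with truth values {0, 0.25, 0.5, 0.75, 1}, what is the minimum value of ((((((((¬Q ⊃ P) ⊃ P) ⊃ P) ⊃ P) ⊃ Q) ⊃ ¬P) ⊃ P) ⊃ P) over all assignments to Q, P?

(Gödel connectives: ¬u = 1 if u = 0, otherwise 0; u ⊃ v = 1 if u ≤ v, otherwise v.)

The minimum is attained at Q = 0.25, P = 0.25:
  ¬Q: Gödel ¬ of 0.25 = 0 (operand ≠ 0)
  (¬Q ⊃ P): 0 ≤ 0.25, so result = 1
  ((¬Q ⊃ P) ⊃ P): 1 > 0.25, so result = 0.25
  (((¬Q ⊃ P) ⊃ P) ⊃ P): 0.25 ≤ 0.25, so result = 1
  ((((¬Q ⊃ P) ⊃ P) ⊃ P) ⊃ P): 1 > 0.25, so result = 0.25
  (((((¬Q ⊃ P) ⊃ P) ⊃ P) ⊃ P) ⊃ Q): 0.25 ≤ 0.25, so result = 1
  ¬P: Gödel ¬ of 0.25 = 0 (operand ≠ 0)
  ((((((¬Q ⊃ P) ⊃ P) ⊃ P) ⊃ P) ⊃ Q) ⊃ ¬P): 1 > 0, so result = 0
  (((((((¬Q ⊃ P) ⊃ P) ⊃ P) ⊃ P) ⊃ Q) ⊃ ¬P) ⊃ P): 0 ≤ 0.25, so result = 1
  ((((((((¬Q ⊃ P) ⊃ P) ⊃ P) ⊃ P) ⊃ Q) ⊃ ¬P) ⊃ P) ⊃ P): 1 > 0.25, so result = 0.25
Checking all 25 assignments confirms none give a value below 0.25.

0.25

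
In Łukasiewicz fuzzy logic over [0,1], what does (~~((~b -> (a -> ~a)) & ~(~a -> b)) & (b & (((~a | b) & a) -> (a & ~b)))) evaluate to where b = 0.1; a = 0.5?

~b: Łukasiewicz ¬ gives 1 − 0.1 = 0.9
~a: Łukasiewicz ¬ gives 1 − 0.5 = 0.5
(a -> ~a): min(1, 1 − 0.5 + 0.5) = 1
(~b -> (a -> ~a)): min(1, 1 − 0.9 + 1) = 1
~a: Łukasiewicz ¬ gives 1 − 0.5 = 0.5
(~a -> b): min(1, 1 − 0.5 + 0.1) = 0.6
~(~a -> b): Łukasiewicz ¬ gives 1 − 0.6 = 0.4
((~b -> (a -> ~a)) & ~(~a -> b)) = min(1, 0.4) = 0.4
~((~b -> (a -> ~a)) & ~(~a -> b)): Łukasiewicz ¬ gives 1 − 0.4 = 0.6
~~((~b -> (a -> ~a)) & ~(~a -> b)): Łukasiewicz ¬ gives 1 − 0.6 = 0.4
~a: Łukasiewicz ¬ gives 1 − 0.5 = 0.5
(~a | b) = max(0.5, 0.1) = 0.5
((~a | b) & a) = min(0.5, 0.5) = 0.5
~b: Łukasiewicz ¬ gives 1 − 0.1 = 0.9
(a & ~b) = min(0.5, 0.9) = 0.5
(((~a | b) & a) -> (a & ~b)): min(1, 1 − 0.5 + 0.5) = 1
(b & (((~a | b) & a) -> (a & ~b))) = min(0.1, 1) = 0.1
(~~((~b -> (a -> ~a)) & ~(~a -> b)) & (b & (((~a | b) & a) -> (a & ~b)))) = min(0.4, 0.1) = 0.1

0.10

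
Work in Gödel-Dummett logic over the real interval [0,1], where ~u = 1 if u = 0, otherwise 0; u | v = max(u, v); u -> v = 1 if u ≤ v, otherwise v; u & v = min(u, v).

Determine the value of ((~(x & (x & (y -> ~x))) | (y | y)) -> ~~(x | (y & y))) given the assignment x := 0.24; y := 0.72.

1.00

~x: Gödel ¬ of 0.24 = 0 (operand ≠ 0)
(y -> ~x): 0.72 > 0, so result = 0
(x & (y -> ~x)) = min(0.24, 0) = 0
(x & (x & (y -> ~x))) = min(0.24, 0) = 0
~(x & (x & (y -> ~x))): Gödel ¬ of 0 = 1 (operand is 0)
(y | y) = max(0.72, 0.72) = 0.72
(~(x & (x & (y -> ~x))) | (y | y)) = max(1, 0.72) = 1
(y & y) = min(0.72, 0.72) = 0.72
(x | (y & y)) = max(0.24, 0.72) = 0.72
~(x | (y & y)): Gödel ¬ of 0.72 = 0 (operand ≠ 0)
~~(x | (y & y)): Gödel ¬ of 0 = 1 (operand is 0)
((~(x & (x & (y -> ~x))) | (y | y)) -> ~~(x | (y & y))): 1 ≤ 1, so result = 1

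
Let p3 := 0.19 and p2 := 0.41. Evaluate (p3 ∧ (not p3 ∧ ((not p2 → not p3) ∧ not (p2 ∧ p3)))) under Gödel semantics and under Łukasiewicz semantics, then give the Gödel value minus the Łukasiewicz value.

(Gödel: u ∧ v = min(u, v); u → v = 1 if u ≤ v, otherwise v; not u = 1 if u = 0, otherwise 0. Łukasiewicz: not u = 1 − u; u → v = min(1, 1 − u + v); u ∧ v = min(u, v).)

Gödel evaluation:
  not p3: Gödel ¬ of 0.19 = 0 (operand ≠ 0)
  not p2: Gödel ¬ of 0.41 = 0 (operand ≠ 0)
  not p3: Gödel ¬ of 0.19 = 0 (operand ≠ 0)
  (not p2 → not p3): 0 ≤ 0, so result = 1
  (p2 ∧ p3) = min(0.41, 0.19) = 0.19
  not (p2 ∧ p3): Gödel ¬ of 0.19 = 0 (operand ≠ 0)
  ((not p2 → not p3) ∧ not (p2 ∧ p3)) = min(1, 0) = 0
  (not p3 ∧ ((not p2 → not p3) ∧ not (p2 ∧ p3))) = min(0, 0) = 0
  (p3 ∧ (not p3 ∧ ((not p2 → not p3) ∧ not (p2 ∧ p3)))) = min(0.19, 0) = 0
  Gödel value = 0
Łukasiewicz evaluation:
  not p3: Łukasiewicz ¬ gives 1 − 0.19 = 0.81
  not p2: Łukasiewicz ¬ gives 1 − 0.41 = 0.59
  not p3: Łukasiewicz ¬ gives 1 − 0.19 = 0.81
  (not p2 → not p3): min(1, 1 − 0.59 + 0.81) = 1
  (p2 ∧ p3) = min(0.41, 0.19) = 0.19
  not (p2 ∧ p3): Łukasiewicz ¬ gives 1 − 0.19 = 0.81
  ((not p2 → not p3) ∧ not (p2 ∧ p3)) = min(1, 0.81) = 0.81
  (not p3 ∧ ((not p2 → not p3) ∧ not (p2 ∧ p3))) = min(0.81, 0.81) = 0.81
  (p3 ∧ (not p3 ∧ ((not p2 → not p3) ∧ not (p2 ∧ p3)))) = min(0.19, 0.81) = 0.19
  Łukasiewicz value = 0.19
Difference: 0 − 0.19 = -0.19

-0.19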